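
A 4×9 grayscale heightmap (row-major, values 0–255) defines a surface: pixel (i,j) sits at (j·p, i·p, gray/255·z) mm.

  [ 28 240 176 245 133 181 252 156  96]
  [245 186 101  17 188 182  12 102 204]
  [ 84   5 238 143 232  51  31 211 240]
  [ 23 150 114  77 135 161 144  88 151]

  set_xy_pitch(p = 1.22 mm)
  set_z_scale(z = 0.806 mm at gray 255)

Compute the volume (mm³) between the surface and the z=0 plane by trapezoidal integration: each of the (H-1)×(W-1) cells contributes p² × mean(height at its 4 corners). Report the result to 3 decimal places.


height_mm = gray/255 × 0.806; cell vol = 1.22² × mean(4 corners)
unit = 1.22² × 0.806 / (4×255) = 0.00117613 mm³ per gray-sum
row 0: Σ corner-gray over 8 cells = 4915  → 5.7807
row 1: Σ corner-gray over 8 cells = 4171  → 4.9056
row 2: Σ corner-gray over 8 cells = 4058  → 4.7727
Σ rows: total corner-gray = 13144  → 15.4590 mm³

15.459


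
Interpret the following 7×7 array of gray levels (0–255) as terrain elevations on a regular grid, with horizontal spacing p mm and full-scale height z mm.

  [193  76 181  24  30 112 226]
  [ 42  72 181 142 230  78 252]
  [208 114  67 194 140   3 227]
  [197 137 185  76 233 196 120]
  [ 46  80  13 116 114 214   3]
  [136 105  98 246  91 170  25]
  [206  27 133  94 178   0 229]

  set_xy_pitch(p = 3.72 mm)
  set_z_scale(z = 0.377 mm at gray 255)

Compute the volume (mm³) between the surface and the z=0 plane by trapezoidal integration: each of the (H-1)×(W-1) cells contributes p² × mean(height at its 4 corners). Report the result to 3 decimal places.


height_mm = gray/255 × 0.377; cell vol = 3.72² × mean(4 corners)
unit = 3.72² × 0.377 / (4×255) = 0.00511478 mm³ per gray-sum
row 0: Σ corner-gray over 6 cells = 2965  → 15.1653
row 1: Σ corner-gray over 6 cells = 3171  → 16.2190
row 2: Σ corner-gray over 6 cells = 3442  → 17.6051
row 3: Σ corner-gray over 6 cells = 3094  → 15.8251
row 4: Σ corner-gray over 6 cells = 2704  → 13.8304
row 5: Σ corner-gray over 6 cells = 2880  → 14.7306
Σ rows: total corner-gray = 18256  → 93.3754 mm³

93.375


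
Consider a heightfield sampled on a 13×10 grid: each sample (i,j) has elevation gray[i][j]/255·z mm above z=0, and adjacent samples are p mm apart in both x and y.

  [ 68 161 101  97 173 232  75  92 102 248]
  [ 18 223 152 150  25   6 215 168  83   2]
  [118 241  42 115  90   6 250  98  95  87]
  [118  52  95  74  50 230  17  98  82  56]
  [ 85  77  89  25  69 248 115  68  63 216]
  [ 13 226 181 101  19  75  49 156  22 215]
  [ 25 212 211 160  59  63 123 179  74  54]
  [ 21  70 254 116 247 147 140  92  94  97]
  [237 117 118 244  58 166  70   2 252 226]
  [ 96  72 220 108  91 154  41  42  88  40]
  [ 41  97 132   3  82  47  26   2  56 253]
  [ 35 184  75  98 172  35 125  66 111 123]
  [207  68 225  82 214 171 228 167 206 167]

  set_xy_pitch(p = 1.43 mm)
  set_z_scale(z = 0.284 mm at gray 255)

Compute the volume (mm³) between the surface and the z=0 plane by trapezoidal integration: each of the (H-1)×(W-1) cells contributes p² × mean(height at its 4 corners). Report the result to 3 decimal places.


27.540

height_mm = gray/255 × 0.284; cell vol = 1.43² × mean(4 corners)
unit = 1.43² × 0.284 / (4×255) = 0.000569364 mm³ per gray-sum
row 0: Σ corner-gray over 9 cells = 4446  → 2.5314
row 1: Σ corner-gray over 9 cells = 4143  → 2.3589
row 2: Σ corner-gray over 9 cells = 3649  → 2.0776
row 3: Σ corner-gray over 9 cells = 3379  → 1.9239
row 4: Σ corner-gray over 9 cells = 3695  → 2.1038
row 5: Σ corner-gray over 9 cells = 4127  → 2.3498
row 6: Σ corner-gray over 9 cells = 4679  → 2.6641
row 7: Σ corner-gray over 9 cells = 4955  → 2.8212
row 8: Σ corner-gray over 9 cells = 4285  → 2.4397
row 9: Σ corner-gray over 9 cells = 2952  → 1.6808
row 10: Σ corner-gray over 9 cells = 3074  → 1.7502
row 11: Σ corner-gray over 9 cells = 4986  → 2.8389
Σ rows: total corner-gray = 48370  → 27.5402 mm³


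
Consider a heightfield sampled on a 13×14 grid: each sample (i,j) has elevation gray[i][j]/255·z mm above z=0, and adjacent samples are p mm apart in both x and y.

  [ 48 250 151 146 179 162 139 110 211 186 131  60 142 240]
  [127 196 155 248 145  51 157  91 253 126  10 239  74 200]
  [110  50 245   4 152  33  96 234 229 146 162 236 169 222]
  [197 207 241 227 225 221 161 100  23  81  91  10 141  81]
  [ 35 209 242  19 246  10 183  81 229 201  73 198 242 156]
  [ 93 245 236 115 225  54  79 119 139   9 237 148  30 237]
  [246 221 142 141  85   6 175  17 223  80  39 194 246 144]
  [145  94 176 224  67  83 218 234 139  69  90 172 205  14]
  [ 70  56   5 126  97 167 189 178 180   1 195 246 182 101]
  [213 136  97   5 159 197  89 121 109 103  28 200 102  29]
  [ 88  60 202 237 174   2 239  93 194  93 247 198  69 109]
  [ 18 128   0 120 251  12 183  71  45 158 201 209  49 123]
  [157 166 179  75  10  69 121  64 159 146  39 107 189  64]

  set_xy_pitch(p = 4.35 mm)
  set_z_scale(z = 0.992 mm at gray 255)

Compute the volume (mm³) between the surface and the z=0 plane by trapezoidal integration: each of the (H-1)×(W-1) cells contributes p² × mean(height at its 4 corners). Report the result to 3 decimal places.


height_mm = gray/255 × 0.992; cell vol = 4.35² × mean(4 corners)
unit = 4.35² × 0.992 / (4×255) = 0.0184031 mm³ per gray-sum
row 0: Σ corner-gray over 13 cells = 7839  → 144.2616
row 1: Σ corner-gray over 13 cells = 7661  → 140.9858
row 2: Σ corner-gray over 13 cells = 7578  → 139.4584
row 3: Σ corner-gray over 13 cells = 7791  → 143.3782
row 4: Σ corner-gray over 13 cells = 7659  → 140.9490
row 5: Σ corner-gray over 13 cells = 7130  → 131.2138
row 6: Σ corner-gray over 13 cells = 7229  → 133.0357
row 7: Σ corner-gray over 13 cells = 7116  → 130.9562
row 8: Σ corner-gray over 13 cells = 6349  → 116.8410
row 9: Σ corner-gray over 13 cells = 6747  → 124.1654
row 10: Σ corner-gray over 13 cells = 6808  → 125.2880
row 11: Σ corner-gray over 13 cells = 5864  → 107.9155
Σ rows: total corner-gray = 85771  → 1578.4488 mm³

1578.449


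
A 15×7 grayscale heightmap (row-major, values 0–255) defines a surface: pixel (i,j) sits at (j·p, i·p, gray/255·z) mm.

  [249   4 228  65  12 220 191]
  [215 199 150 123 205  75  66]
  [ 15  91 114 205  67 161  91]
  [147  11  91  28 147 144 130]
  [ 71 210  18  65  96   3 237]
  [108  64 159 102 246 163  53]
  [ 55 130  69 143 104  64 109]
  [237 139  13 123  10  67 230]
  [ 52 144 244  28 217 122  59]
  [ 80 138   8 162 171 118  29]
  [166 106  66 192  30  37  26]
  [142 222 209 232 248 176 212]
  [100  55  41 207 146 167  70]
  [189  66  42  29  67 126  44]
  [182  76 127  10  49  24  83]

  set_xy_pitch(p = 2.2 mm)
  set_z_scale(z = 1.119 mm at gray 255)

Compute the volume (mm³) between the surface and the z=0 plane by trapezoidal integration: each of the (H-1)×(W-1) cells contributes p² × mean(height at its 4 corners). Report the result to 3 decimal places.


height_mm = gray/255 × 1.119; cell vol = 2.2² × mean(4 corners)
unit = 2.2² × 1.119 / (4×255) = 0.00530976 mm³ per gray-sum
row 0: Σ corner-gray over 6 cells = 3283  → 17.4320
row 1: Σ corner-gray over 6 cells = 3167  → 16.8160
row 2: Σ corner-gray over 6 cells = 2501  → 13.2797
row 3: Σ corner-gray over 6 cells = 2211  → 11.7399
row 4: Σ corner-gray over 6 cells = 2721  → 14.4479
row 5: Σ corner-gray over 6 cells = 2813  → 14.9364
row 6: Σ corner-gray over 6 cells = 2355  → 12.5045
row 7: Σ corner-gray over 6 cells = 2792  → 14.8249
row 8: Σ corner-gray over 6 cells = 2924  → 15.5258
row 9: Σ corner-gray over 6 cells = 2357  → 12.5151
row 10: Σ corner-gray over 6 cells = 3582  → 19.0196
row 11: Σ corner-gray over 6 cells = 3930  → 20.8674
row 12: Σ corner-gray over 6 cells = 2295  → 12.1859
row 13: Σ corner-gray over 6 cells = 1730  → 9.1859
Σ rows: total corner-gray = 38661  → 205.2808 mm³

205.281


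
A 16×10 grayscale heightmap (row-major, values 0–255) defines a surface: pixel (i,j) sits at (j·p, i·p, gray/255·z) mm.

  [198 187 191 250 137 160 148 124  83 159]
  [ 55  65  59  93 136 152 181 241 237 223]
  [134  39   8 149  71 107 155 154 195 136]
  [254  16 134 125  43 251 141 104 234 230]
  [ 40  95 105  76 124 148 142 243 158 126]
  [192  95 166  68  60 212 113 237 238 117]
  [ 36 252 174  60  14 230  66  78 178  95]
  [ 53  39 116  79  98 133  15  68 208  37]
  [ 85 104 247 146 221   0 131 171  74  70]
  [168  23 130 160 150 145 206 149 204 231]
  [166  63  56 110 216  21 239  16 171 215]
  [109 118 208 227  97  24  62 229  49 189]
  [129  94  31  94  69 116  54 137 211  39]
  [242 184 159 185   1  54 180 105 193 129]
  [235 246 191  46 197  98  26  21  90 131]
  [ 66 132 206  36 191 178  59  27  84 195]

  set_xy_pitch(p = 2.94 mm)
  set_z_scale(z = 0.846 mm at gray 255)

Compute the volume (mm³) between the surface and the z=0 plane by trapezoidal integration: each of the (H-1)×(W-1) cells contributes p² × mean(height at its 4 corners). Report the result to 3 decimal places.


height_mm = gray/255 × 0.846; cell vol = 2.94² × mean(4 corners)
unit = 2.94² × 0.846 / (4×255) = 0.0071691 mm³ per gray-sum
row 0: Σ corner-gray over 9 cells = 5523  → 39.5950
row 1: Σ corner-gray over 9 cells = 4632  → 33.2073
row 2: Σ corner-gray over 9 cells = 4606  → 33.0209
row 3: Σ corner-gray over 9 cells = 4928  → 35.3293
row 4: Σ corner-gray over 9 cells = 5035  → 36.0964
row 5: Σ corner-gray over 9 cells = 4922  → 35.2863
row 6: Σ corner-gray over 9 cells = 3837  → 27.5079
row 7: Σ corner-gray over 9 cells = 3945  → 28.2821
row 8: Σ corner-gray over 9 cells = 5076  → 36.3904
row 9: Σ corner-gray over 9 cells = 4898  → 35.1143
row 10: Σ corner-gray over 9 cells = 4491  → 32.1964
row 11: Σ corner-gray over 9 cells = 4106  → 29.4363
row 12: Σ corner-gray over 9 cells = 4273  → 30.6336
row 13: Σ corner-gray over 9 cells = 4689  → 33.6159
row 14: Σ corner-gray over 9 cells = 4283  → 30.7053
Σ rows: total corner-gray = 69244  → 496.4174 mm³

496.417


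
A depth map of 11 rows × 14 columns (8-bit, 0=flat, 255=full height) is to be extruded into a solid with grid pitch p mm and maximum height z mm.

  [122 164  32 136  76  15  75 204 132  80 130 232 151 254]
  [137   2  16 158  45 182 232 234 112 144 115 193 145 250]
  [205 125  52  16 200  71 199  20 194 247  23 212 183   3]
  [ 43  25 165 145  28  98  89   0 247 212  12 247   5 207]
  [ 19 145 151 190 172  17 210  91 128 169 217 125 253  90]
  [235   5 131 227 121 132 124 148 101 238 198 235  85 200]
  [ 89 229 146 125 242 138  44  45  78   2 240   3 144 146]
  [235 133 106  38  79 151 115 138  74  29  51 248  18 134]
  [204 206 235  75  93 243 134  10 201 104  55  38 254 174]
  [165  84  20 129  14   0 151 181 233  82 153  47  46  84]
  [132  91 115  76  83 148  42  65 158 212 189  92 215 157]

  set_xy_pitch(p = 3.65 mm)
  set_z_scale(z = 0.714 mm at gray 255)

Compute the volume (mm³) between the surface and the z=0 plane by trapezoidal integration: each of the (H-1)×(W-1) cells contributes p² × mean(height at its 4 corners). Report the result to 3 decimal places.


609.634

height_mm = gray/255 × 0.714; cell vol = 3.65² × mean(4 corners)
unit = 3.65² × 0.714 / (4×255) = 0.00932575 mm³ per gray-sum
row 0: Σ corner-gray over 13 cells = 6773  → 63.1633
row 1: Σ corner-gray over 13 cells = 6835  → 63.7415
row 2: Σ corner-gray over 13 cells = 6088  → 56.7752
row 3: Σ corner-gray over 13 cells = 6641  → 61.9323
row 4: Σ corner-gray over 13 cells = 7770  → 72.4611
row 5: Σ corner-gray over 13 cells = 7032  → 65.5787
row 6: Σ corner-gray over 13 cells = 5836  → 54.4251
row 7: Σ corner-gray over 13 cells = 6403  → 59.7128
row 8: Σ corner-gray over 13 cells = 6203  → 57.8476
row 9: Σ corner-gray over 13 cells = 5790  → 53.9961
Σ rows: total corner-gray = 65371  → 609.6336 mm³


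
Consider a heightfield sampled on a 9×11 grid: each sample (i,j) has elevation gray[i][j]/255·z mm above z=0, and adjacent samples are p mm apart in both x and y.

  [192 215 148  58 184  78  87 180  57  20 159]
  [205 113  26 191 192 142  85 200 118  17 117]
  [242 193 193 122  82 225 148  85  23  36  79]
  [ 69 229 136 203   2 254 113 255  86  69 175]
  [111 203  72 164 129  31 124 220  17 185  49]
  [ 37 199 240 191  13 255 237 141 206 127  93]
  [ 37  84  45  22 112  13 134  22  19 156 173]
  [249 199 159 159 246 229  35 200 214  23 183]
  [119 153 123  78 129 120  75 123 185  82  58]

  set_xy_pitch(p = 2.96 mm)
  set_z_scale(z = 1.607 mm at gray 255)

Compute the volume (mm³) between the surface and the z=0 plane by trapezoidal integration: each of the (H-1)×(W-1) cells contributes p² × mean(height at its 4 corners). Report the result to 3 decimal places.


height_mm = gray/255 × 1.607; cell vol = 2.96² × mean(4 corners)
unit = 2.96² × 1.607 / (4×255) = 0.0138038 mm³ per gray-sum
row 0: Σ corner-gray over 10 cells = 4895  → 67.5697
row 1: Σ corner-gray over 10 cells = 5025  → 69.3642
row 2: Σ corner-gray over 10 cells = 5473  → 75.5483
row 3: Σ corner-gray over 10 cells = 5388  → 74.3750
row 4: Σ corner-gray over 10 cells = 5798  → 80.0345
row 5: Σ corner-gray over 10 cells = 4772  → 65.8718
row 6: Σ corner-gray over 10 cells = 4784  → 66.0375
row 7: Σ corner-gray over 10 cells = 5673  → 78.3090
Σ rows: total corner-gray = 41808  → 577.1099 mm³

577.110


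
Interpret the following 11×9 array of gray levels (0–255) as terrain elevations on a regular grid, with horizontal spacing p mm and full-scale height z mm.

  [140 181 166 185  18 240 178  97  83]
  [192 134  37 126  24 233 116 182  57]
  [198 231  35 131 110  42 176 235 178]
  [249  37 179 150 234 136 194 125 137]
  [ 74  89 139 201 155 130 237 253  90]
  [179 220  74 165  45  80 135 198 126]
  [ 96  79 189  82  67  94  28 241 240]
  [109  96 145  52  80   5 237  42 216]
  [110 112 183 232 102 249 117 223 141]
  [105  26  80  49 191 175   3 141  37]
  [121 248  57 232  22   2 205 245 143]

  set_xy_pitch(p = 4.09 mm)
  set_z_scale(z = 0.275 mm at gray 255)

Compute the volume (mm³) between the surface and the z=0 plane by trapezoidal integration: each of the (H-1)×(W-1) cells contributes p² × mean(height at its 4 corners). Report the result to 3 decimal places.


height_mm = gray/255 × 0.275; cell vol = 4.09² × mean(4 corners)
unit = 4.09² × 0.275 / (4×255) = 0.00451003 mm³ per gray-sum
row 0: Σ corner-gray over 8 cells = 4306  → 19.4202
row 1: Σ corner-gray over 8 cells = 4249  → 19.1631
row 2: Σ corner-gray over 8 cells = 4792  → 21.6120
row 3: Σ corner-gray over 8 cells = 5068  → 22.8568
row 4: Σ corner-gray over 8 cells = 4711  → 21.2467
row 5: Σ corner-gray over 8 cells = 4035  → 18.1980
row 6: Σ corner-gray over 8 cells = 3535  → 15.9429
row 7: Σ corner-gray over 8 cells = 4326  → 19.5104
row 8: Σ corner-gray over 8 cells = 4159  → 18.7572
row 9: Σ corner-gray over 8 cells = 3758  → 16.9487
Σ rows: total corner-gray = 42939  → 193.6560 mm³

193.656


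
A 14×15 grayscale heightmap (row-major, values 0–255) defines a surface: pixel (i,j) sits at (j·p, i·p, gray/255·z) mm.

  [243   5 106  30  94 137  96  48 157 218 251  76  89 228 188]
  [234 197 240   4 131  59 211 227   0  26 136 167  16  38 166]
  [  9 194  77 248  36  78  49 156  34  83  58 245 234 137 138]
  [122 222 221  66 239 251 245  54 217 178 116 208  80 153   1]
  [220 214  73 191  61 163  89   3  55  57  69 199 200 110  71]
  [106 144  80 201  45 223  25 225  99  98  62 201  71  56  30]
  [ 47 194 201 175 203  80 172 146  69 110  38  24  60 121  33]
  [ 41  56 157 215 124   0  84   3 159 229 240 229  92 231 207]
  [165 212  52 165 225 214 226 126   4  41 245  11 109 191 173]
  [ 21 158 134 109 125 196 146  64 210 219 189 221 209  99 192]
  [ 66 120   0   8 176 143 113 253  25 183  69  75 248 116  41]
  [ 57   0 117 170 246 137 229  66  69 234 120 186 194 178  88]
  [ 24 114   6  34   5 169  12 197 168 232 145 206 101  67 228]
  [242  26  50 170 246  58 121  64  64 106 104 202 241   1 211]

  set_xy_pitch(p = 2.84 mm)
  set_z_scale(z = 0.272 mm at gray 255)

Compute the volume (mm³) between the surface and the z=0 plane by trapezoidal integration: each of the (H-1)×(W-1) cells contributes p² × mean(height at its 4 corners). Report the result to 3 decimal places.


202.548

height_mm = gray/255 × 0.272; cell vol = 2.84² × mean(4 corners)
unit = 2.84² × 0.272 / (4×255) = 0.00215083 mm³ per gray-sum
row 0: Σ corner-gray over 14 cells = 6805  → 14.6364
row 1: Σ corner-gray over 14 cells = 6709  → 14.4299
row 2: Σ corner-gray over 14 cells = 8028  → 17.2668
row 3: Σ corner-gray over 14 cells = 7882  → 16.9528
row 4: Σ corner-gray over 14 cells = 6455  → 13.8836
row 5: Σ corner-gray over 14 cells = 6462  → 13.8986
row 6: Σ corner-gray over 14 cells = 7152  → 15.3827
row 7: Σ corner-gray over 14 cells = 7866  → 16.9184
row 8: Σ corner-gray over 14 cells = 8351  → 17.9616
row 9: Σ corner-gray over 14 cells = 7536  → 16.2086
row 10: Σ corner-gray over 14 cells = 7202  → 15.4903
row 11: Σ corner-gray over 14 cells = 7201  → 15.4881
row 12: Σ corner-gray over 14 cells = 6523  → 14.0298
Σ rows: total corner-gray = 94172  → 202.5476 mm³


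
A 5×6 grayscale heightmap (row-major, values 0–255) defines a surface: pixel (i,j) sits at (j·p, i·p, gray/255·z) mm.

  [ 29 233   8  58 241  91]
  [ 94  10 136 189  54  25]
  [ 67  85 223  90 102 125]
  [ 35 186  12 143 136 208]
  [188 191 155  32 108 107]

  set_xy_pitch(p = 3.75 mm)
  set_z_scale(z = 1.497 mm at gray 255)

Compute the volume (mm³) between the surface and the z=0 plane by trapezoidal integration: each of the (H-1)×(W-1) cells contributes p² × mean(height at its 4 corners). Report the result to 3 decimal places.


186.554

height_mm = gray/255 × 1.497; cell vol = 3.75² × mean(4 corners)
unit = 3.75² × 1.497 / (4×255) = 0.0206388 mm³ per gray-sum
row 0: Σ corner-gray over 5 cells = 2097  → 43.2795
row 1: Σ corner-gray over 5 cells = 2089  → 43.1144
row 2: Σ corner-gray over 5 cells = 2389  → 49.3061
row 3: Σ corner-gray over 5 cells = 2464  → 50.8540
Σ rows: total corner-gray = 9039  → 186.5540 mm³


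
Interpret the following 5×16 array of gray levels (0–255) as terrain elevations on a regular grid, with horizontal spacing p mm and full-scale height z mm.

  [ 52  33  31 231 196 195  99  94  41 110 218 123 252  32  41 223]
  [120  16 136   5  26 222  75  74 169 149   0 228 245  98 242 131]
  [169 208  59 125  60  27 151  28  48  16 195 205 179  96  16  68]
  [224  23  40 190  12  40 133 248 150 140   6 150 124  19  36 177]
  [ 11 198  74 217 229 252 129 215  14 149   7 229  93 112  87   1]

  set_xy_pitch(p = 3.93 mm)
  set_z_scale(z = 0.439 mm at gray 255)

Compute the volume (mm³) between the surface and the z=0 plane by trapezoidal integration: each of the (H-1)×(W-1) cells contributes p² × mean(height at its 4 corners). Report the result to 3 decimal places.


180.164

height_mm = gray/255 × 0.439; cell vol = 3.93² × mean(4 corners)
unit = 3.93² × 0.439 / (4×255) = 0.00664736 mm³ per gray-sum
row 0: Σ corner-gray over 15 cells = 7288  → 48.4460
row 1: Σ corner-gray over 15 cells = 6684  → 44.4310
row 2: Σ corner-gray over 15 cells = 6086  → 40.4559
row 3: Σ corner-gray over 15 cells = 7045  → 46.8307
Σ rows: total corner-gray = 27103  → 180.1635 mm³


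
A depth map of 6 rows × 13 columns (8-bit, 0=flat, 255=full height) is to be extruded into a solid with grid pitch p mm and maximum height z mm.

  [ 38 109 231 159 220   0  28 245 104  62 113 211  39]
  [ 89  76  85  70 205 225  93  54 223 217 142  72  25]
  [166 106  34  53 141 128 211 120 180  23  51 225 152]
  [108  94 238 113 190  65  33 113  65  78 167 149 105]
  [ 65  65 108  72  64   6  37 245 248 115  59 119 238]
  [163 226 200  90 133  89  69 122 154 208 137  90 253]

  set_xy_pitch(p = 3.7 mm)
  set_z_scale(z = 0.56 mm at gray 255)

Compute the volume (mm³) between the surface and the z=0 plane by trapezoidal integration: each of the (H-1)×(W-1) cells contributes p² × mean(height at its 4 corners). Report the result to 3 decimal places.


218.695

height_mm = gray/255 × 0.56; cell vol = 3.7² × mean(4 corners)
unit = 3.7² × 0.56 / (4×255) = 0.00751608 mm³ per gray-sum
row 0: Σ corner-gray over 12 cells = 6079  → 45.6902
row 1: Σ corner-gray over 12 cells = 5900  → 44.3449
row 2: Σ corner-gray over 12 cells = 5685  → 42.7289
row 3: Σ corner-gray over 12 cells = 5402  → 40.6019
row 4: Σ corner-gray over 12 cells = 6031  → 45.3295
Σ rows: total corner-gray = 29097  → 218.6953 mm³


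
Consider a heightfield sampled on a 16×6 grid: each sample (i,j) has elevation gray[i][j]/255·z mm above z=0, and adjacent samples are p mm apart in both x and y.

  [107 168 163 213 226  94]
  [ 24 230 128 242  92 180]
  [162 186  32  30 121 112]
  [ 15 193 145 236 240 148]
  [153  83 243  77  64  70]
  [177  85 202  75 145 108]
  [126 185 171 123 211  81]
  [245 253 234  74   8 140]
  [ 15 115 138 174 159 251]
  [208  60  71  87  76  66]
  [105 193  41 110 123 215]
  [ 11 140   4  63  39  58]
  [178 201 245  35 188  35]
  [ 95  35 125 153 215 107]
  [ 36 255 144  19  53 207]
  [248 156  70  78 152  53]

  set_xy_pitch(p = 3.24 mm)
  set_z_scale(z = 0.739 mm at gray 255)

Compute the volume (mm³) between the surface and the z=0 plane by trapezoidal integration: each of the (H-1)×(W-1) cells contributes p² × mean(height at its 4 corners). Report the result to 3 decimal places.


height_mm = gray/255 × 0.739; cell vol = 3.24² × mean(4 corners)
unit = 3.24² × 0.739 / (4×255) = 0.00760561 mm³ per gray-sum
row 0: Σ corner-gray over 5 cells = 3329  → 25.3191
row 1: Σ corner-gray over 5 cells = 2600  → 19.7746
row 2: Σ corner-gray over 5 cells = 2803  → 21.3185
row 3: Σ corner-gray over 5 cells = 2948  → 22.4214
row 4: Σ corner-gray over 5 cells = 2456  → 18.6794
row 5: Σ corner-gray over 5 cells = 2886  → 21.9498
row 6: Σ corner-gray over 5 cells = 3110  → 23.6535
row 7: Σ corner-gray over 5 cells = 2961  → 22.5202
row 8: Σ corner-gray over 5 cells = 2300  → 17.4929
row 9: Σ corner-gray over 5 cells = 2116  → 16.0935
row 10: Σ corner-gray over 5 cells = 1815  → 13.8042
row 11: Σ corner-gray over 5 cells = 2112  → 16.0631
row 12: Σ corner-gray over 5 cells = 2809  → 21.3642
row 13: Σ corner-gray over 5 cells = 2443  → 18.5805
row 14: Σ corner-gray over 5 cells = 2398  → 18.2383
Σ rows: total corner-gray = 39086  → 297.2730 mm³

297.273


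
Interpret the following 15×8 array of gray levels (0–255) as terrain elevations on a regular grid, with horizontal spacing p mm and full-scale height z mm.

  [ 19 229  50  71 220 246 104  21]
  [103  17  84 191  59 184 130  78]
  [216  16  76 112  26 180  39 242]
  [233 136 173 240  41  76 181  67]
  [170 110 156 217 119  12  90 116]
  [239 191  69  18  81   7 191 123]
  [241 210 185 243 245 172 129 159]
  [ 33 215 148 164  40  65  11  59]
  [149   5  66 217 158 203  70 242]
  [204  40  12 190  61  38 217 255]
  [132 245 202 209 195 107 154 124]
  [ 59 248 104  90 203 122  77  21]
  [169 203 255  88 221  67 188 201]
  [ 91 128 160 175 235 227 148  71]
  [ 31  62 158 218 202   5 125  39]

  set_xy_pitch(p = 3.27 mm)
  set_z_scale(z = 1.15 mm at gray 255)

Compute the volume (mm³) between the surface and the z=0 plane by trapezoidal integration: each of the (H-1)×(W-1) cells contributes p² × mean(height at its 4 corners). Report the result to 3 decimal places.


height_mm = gray/255 × 1.15; cell vol = 3.27² × mean(4 corners)
unit = 3.27² × 1.15 / (4×255) = 0.0120557 mm³ per gray-sum
row 0: Σ corner-gray over 7 cells = 3391  → 40.8809
row 1: Σ corner-gray over 7 cells = 2867  → 34.5638
row 2: Σ corner-gray over 7 cells = 3350  → 40.3867
row 3: Σ corner-gray over 7 cells = 3688  → 44.4615
row 4: Σ corner-gray over 7 cells = 3170  → 38.2166
row 5: Σ corner-gray over 7 cells = 4244  → 51.1645
row 6: Σ corner-gray over 7 cells = 4146  → 49.9830
row 7: Σ corner-gray over 7 cells = 3207  → 38.6627
row 8: Σ corner-gray over 7 cells = 3404  → 41.0377
row 9: Σ corner-gray over 7 cells = 4055  → 48.8859
row 10: Σ corner-gray over 7 cells = 4248  → 51.2127
row 11: Σ corner-gray over 7 cells = 4182  → 50.4170
row 12: Σ corner-gray over 7 cells = 4722  → 56.9271
row 13: Σ corner-gray over 7 cells = 3918  → 47.2343
Σ rows: total corner-gray = 52592  → 634.0345 mm³

634.034


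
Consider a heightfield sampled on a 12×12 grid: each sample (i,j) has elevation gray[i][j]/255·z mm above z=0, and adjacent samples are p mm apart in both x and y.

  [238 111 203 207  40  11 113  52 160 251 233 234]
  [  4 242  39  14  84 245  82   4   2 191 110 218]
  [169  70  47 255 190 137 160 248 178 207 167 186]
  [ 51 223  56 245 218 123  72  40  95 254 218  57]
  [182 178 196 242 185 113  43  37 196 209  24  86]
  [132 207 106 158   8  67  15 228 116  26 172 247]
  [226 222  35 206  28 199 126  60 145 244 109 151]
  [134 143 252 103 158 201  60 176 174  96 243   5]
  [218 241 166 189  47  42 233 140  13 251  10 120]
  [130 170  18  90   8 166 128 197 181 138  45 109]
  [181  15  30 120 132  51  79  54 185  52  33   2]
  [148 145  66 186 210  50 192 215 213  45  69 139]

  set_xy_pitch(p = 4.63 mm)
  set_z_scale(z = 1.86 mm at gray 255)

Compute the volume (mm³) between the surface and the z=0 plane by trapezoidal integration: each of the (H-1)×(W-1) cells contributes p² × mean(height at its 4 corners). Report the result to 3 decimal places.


2474.566

height_mm = gray/255 × 1.86; cell vol = 4.63² × mean(4 corners)
unit = 4.63² × 1.86 / (4×255) = 0.0390908 mm³ per gray-sum
row 0: Σ corner-gray over 11 cells = 5482  → 214.2959
row 1: Σ corner-gray over 11 cells = 5921  → 231.4567
row 2: Σ corner-gray over 11 cells = 6869  → 268.5148
row 3: Σ corner-gray over 11 cells = 6310  → 246.6631
row 4: Σ corner-gray over 11 cells = 5699  → 222.7786
row 5: Σ corner-gray over 11 cells = 5710  → 223.2086
row 6: Σ corner-gray over 11 cells = 6476  → 253.1521
row 7: Σ corner-gray over 11 cells = 6353  → 248.3440
row 8: Σ corner-gray over 11 cells = 5523  → 215.8986
row 9: Σ corner-gray over 11 cells = 4206  → 164.4160
row 10: Σ corner-gray over 11 cells = 4754  → 185.8377
Σ rows: total corner-gray = 63303  → 2474.5660 mm³


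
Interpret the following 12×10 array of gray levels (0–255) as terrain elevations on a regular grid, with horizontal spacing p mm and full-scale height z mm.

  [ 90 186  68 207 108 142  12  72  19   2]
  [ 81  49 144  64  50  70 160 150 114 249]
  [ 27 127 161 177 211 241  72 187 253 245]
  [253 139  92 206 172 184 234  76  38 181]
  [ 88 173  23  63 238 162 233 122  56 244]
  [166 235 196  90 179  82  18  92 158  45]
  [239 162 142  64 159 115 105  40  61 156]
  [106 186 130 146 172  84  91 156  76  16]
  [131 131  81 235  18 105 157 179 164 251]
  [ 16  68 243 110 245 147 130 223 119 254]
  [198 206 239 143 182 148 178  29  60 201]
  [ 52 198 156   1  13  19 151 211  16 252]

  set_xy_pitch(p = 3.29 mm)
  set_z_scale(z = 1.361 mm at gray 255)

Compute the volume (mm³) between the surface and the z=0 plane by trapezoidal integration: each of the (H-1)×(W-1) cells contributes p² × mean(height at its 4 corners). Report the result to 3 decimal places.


773.091

height_mm = gray/255 × 1.361; cell vol = 3.29² × mean(4 corners)
unit = 3.29² × 1.361 / (4×255) = 0.0144427 mm³ per gray-sum
row 0: Σ corner-gray over 9 cells = 3652  → 52.7449
row 1: Σ corner-gray over 9 cells = 5062  → 73.1092
row 2: Σ corner-gray over 9 cells = 5846  → 84.4323
row 3: Σ corner-gray over 9 cells = 5188  → 74.9290
row 4: Σ corner-gray over 9 cells = 4783  → 69.0797
row 5: Σ corner-gray over 9 cells = 4402  → 63.5770
row 6: Σ corner-gray over 9 cells = 4295  → 62.0316
row 7: Σ corner-gray over 9 cells = 4726  → 68.2564
row 8: Σ corner-gray over 9 cells = 5362  → 77.4420
row 9: Σ corner-gray over 9 cells = 5609  → 81.0094
row 10: Σ corner-gray over 9 cells = 4603  → 66.4800
Σ rows: total corner-gray = 53528  → 773.0913 mm³


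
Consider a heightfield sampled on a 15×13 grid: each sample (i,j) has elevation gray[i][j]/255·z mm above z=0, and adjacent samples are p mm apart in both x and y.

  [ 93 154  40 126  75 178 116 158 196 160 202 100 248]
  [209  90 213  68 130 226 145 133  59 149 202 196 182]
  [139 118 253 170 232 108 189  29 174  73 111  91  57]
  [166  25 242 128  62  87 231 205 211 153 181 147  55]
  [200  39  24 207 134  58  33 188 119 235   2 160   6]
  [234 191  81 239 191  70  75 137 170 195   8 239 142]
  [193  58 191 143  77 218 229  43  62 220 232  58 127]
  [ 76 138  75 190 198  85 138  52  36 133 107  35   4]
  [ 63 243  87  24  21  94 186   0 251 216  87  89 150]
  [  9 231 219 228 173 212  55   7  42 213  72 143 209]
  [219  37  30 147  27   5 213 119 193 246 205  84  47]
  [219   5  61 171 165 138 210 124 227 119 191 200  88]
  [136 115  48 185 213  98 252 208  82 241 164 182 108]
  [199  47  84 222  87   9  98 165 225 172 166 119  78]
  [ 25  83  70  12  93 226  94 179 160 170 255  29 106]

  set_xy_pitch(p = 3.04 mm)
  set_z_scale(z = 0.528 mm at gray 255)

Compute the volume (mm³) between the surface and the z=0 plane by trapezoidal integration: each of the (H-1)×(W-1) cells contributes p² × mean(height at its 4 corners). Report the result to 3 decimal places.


431.497

height_mm = gray/255 × 0.528; cell vol = 3.04² × mean(4 corners)
unit = 3.04² × 0.528 / (4×255) = 0.00478389 mm³ per gray-sum
row 0: Σ corner-gray over 12 cells = 6964  → 33.3150
row 1: Σ corner-gray over 12 cells = 6905  → 33.0327
row 2: Σ corner-gray over 12 cells = 6857  → 32.8031
row 3: Σ corner-gray over 12 cells = 6169  → 29.5118
row 4: Σ corner-gray over 12 cells = 6172  → 29.5262
row 5: Σ corner-gray over 12 cells = 6950  → 33.2480
row 6: Σ corner-gray over 12 cells = 5836  → 27.9188
row 7: Σ corner-gray over 12 cells = 5263  → 25.1776
row 8: Σ corner-gray over 12 cells = 6217  → 29.7414
row 9: Σ corner-gray over 12 cells = 6286  → 30.0715
row 10: Σ corner-gray over 12 cells = 6407  → 30.6504
row 11: Σ corner-gray over 12 cells = 7349  → 35.1568
row 12: Σ corner-gray over 12 cells = 6885  → 32.9371
row 13: Σ corner-gray over 12 cells = 5938  → 28.4067
Σ rows: total corner-gray = 90198  → 431.4970 mm³


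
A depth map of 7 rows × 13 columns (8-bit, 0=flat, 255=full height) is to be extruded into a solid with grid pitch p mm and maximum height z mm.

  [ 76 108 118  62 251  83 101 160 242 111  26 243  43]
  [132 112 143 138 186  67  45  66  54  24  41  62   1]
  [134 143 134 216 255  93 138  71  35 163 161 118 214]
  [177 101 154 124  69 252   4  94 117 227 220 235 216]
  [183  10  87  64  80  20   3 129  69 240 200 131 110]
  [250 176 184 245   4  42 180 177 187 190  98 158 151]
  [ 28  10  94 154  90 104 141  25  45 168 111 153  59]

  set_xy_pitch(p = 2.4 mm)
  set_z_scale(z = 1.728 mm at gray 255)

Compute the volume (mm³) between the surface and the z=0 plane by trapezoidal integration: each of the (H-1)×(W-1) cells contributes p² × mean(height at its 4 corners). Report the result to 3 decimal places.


height_mm = gray/255 × 1.728; cell vol = 2.4² × mean(4 corners)
unit = 2.4² × 1.728 / (4×255) = 0.00975812 mm³ per gray-sum
row 0: Σ corner-gray over 12 cells = 5138  → 50.1372
row 1: Σ corner-gray over 12 cells = 5411  → 52.8012
row 2: Σ corner-gray over 12 cells = 6989  → 68.1995
row 3: Σ corner-gray over 12 cells = 5946  → 58.0218
row 4: Σ corner-gray over 12 cells = 6042  → 58.9585
row 5: Σ corner-gray over 12 cells = 5960  → 58.1584
Σ rows: total corner-gray = 35486  → 346.2766 mm³

346.277


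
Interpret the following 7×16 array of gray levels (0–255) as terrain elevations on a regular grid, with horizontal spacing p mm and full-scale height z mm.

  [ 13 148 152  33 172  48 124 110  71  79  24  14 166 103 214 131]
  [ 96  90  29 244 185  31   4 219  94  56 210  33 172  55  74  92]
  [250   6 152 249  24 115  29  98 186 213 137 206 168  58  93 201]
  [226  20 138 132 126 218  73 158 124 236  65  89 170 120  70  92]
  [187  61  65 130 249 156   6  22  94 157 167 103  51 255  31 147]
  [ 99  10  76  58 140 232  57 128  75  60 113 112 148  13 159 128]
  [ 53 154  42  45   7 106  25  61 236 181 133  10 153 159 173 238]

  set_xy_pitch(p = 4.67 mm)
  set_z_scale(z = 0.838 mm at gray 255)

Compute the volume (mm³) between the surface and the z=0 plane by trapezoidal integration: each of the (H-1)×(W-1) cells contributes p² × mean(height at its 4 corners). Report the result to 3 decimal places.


733.632

height_mm = gray/255 × 0.838; cell vol = 4.67² × mean(4 corners)
unit = 4.67² × 0.838 / (4×255) = 0.0179175 mm³ per gray-sum
row 0: Σ corner-gray over 15 cells = 6240  → 111.8053
row 1: Σ corner-gray over 15 cells = 7099  → 127.1964
row 2: Σ corner-gray over 15 cells = 7715  → 138.2336
row 3: Σ corner-gray over 15 cells = 7224  → 129.4361
row 4: Σ corner-gray over 15 cells = 6417  → 114.9766
row 5: Σ corner-gray over 15 cells = 6250  → 111.9844
Σ rows: total corner-gray = 40945  → 733.6324 mm³


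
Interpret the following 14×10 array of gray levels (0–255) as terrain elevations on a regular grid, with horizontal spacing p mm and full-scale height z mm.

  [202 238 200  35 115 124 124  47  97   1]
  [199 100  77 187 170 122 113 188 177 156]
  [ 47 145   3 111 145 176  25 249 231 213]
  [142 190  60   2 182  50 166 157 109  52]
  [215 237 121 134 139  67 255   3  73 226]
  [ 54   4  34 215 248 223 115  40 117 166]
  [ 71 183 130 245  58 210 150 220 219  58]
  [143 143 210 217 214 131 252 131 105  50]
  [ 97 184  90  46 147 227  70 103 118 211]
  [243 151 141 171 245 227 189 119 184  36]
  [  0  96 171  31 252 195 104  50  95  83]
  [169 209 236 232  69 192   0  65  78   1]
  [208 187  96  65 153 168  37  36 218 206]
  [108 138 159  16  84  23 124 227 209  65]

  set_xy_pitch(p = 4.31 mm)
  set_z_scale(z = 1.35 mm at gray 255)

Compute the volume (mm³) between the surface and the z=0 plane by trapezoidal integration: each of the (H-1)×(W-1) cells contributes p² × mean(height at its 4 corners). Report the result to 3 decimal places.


height_mm = gray/255 × 1.35; cell vol = 4.31² × mean(4 corners)
unit = 4.31² × 1.35 / (4×255) = 0.024586 mm³ per gray-sum
row 0: Σ corner-gray over 9 cells = 4786  → 117.6687
row 1: Σ corner-gray over 9 cells = 5053  → 124.2331
row 2: Σ corner-gray over 9 cells = 4456  → 109.5553
row 3: Σ corner-gray over 9 cells = 4525  → 111.2517
row 4: Σ corner-gray over 9 cells = 4711  → 115.8247
row 5: Σ corner-gray over 9 cells = 5171  → 127.1343
row 6: Σ corner-gray over 9 cells = 5958  → 146.4835
row 7: Σ corner-gray over 9 cells = 5277  → 129.7404
row 8: Σ corner-gray over 9 cells = 5411  → 133.0349
row 9: Σ corner-gray over 9 cells = 5204  → 127.9456
row 10: Σ corner-gray over 9 cells = 4403  → 108.2522
row 11: Σ corner-gray over 9 cells = 4666  → 114.7183
row 12: Σ corner-gray over 9 cells = 4467  → 109.8257
Σ rows: total corner-gray = 64088  → 1575.6685 mm³

1575.669


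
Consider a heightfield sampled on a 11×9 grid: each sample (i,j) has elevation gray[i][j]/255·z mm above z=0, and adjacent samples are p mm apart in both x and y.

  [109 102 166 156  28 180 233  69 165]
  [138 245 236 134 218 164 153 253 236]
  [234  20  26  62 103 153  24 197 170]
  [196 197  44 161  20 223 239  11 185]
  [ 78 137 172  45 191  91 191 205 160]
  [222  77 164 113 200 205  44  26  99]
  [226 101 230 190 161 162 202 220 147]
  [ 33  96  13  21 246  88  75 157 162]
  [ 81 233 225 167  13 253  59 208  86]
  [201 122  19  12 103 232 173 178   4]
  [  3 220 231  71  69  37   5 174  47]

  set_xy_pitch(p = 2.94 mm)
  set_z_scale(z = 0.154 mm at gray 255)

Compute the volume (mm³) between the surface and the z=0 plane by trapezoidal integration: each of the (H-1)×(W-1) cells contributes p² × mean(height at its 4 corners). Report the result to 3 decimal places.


height_mm = gray/255 × 0.154; cell vol = 2.94² × mean(4 corners)
unit = 2.94² × 0.154 / (4×255) = 0.00130501 mm³ per gray-sum
row 0: Σ corner-gray over 8 cells = 5322  → 6.9453
row 1: Σ corner-gray over 8 cells = 4754  → 6.2040
row 2: Σ corner-gray over 8 cells = 3745  → 4.8873
row 3: Σ corner-gray over 8 cells = 4473  → 5.8373
row 4: Σ corner-gray over 8 cells = 4281  → 5.5868
row 5: Σ corner-gray over 8 cells = 4884  → 6.3737
row 6: Σ corner-gray over 8 cells = 4492  → 5.8621
row 7: Σ corner-gray over 8 cells = 4070  → 5.3114
row 8: Σ corner-gray over 8 cells = 4366  → 5.6977
row 9: Σ corner-gray over 8 cells = 3547  → 4.6289
Σ rows: total corner-gray = 43934  → 57.3345 mm³

57.334


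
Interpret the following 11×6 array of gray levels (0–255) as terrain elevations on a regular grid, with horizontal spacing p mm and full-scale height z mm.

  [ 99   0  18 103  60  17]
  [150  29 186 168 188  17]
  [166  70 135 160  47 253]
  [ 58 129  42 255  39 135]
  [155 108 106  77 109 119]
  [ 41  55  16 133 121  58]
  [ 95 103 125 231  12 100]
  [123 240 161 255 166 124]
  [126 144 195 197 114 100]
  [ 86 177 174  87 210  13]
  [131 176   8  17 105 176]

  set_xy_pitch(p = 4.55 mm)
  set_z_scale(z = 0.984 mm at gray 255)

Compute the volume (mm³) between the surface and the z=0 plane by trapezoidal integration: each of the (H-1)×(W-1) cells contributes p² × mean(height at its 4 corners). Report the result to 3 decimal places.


height_mm = gray/255 × 0.984; cell vol = 4.55² × mean(4 corners)
unit = 4.55² × 0.984 / (4×255) = 0.0199718 mm³ per gray-sum
row 0: Σ corner-gray over 5 cells = 1787  → 35.6896
row 1: Σ corner-gray over 5 cells = 2552  → 50.9681
row 2: Σ corner-gray over 5 cells = 2366  → 47.2533
row 3: Σ corner-gray over 5 cells = 2197  → 43.8781
row 4: Σ corner-gray over 5 cells = 1823  → 36.4086
row 5: Σ corner-gray over 5 cells = 1886  → 37.6669
row 6: Σ corner-gray over 5 cells = 3028  → 60.4747
row 7: Σ corner-gray over 5 cells = 3417  → 68.2437
row 8: Σ corner-gray over 5 cells = 2921  → 58.3377
row 9: Σ corner-gray over 5 cells = 2314  → 46.2148
Σ rows: total corner-gray = 24291  → 485.1356 mm³

485.136


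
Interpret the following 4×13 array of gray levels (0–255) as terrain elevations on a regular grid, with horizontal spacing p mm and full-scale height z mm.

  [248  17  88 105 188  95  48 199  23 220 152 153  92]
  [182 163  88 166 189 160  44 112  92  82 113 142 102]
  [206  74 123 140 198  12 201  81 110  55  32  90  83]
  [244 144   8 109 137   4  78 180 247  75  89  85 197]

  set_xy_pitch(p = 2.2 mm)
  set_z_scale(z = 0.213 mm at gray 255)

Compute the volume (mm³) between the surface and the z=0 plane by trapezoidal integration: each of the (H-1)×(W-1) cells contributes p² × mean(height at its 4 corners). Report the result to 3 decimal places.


height_mm = gray/255 × 0.213; cell vol = 2.2² × mean(4 corners)
unit = 2.2² × 0.213 / (4×255) = 0.00101071 mm³ per gray-sum
row 0: Σ corner-gray over 12 cells = 5902  → 5.9652
row 1: Σ corner-gray over 12 cells = 5507  → 5.5660
row 2: Σ corner-gray over 12 cells = 5274  → 5.3305
Σ rows: total corner-gray = 16683  → 16.8616 mm³

16.862


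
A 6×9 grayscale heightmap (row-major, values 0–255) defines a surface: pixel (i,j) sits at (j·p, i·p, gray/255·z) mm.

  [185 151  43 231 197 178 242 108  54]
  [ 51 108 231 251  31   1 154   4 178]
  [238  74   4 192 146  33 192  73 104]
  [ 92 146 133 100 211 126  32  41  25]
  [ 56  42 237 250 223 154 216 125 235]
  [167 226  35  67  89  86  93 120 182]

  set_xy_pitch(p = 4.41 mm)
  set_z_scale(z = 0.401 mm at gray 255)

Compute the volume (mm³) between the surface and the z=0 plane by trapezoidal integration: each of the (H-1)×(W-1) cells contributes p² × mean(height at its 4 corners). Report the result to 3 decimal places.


155.958

height_mm = gray/255 × 0.401; cell vol = 4.41² × mean(4 corners)
unit = 4.41² × 0.401 / (4×255) = 0.00764577 mm³ per gray-sum
row 0: Σ corner-gray over 8 cells = 4328  → 33.0909
row 1: Σ corner-gray over 8 cells = 3559  → 27.2113
row 2: Σ corner-gray over 8 cells = 3465  → 26.4926
row 3: Σ corner-gray over 8 cells = 4480  → 34.2531
row 4: Σ corner-gray over 8 cells = 4566  → 34.9106
Σ rows: total corner-gray = 20398  → 155.9585 mm³
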